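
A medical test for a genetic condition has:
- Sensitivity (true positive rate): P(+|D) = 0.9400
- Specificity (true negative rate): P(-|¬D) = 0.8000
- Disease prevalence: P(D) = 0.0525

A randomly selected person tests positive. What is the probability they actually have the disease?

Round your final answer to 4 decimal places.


Let D = has disease, + = positive test

Given:
- P(D) = 0.0525 (prevalence)
- P(+|D) = 0.9400 (sensitivity)
- P(-|¬D) = 0.8000 (specificity)
- P(+|¬D) = 0.2000 (false positive rate = 1 - specificity)

Step 1: Find P(+)
P(+) = P(+|D)P(D) + P(+|¬D)P(¬D)
     = 0.9400 × 0.0525 + 0.2000 × 0.9475
     = 0.04935000 + 0.18950000
     = 0.23885000

Step 2: Apply Bayes' theorem for P(D|+)
P(D|+) = P(+|D)P(D) / P(+)
       = 0.04935000 / 0.23885000
       = 0.2066


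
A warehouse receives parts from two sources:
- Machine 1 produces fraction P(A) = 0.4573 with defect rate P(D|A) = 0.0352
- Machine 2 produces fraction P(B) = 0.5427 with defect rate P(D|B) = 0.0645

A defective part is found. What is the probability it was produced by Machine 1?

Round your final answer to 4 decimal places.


Let A = from Machine 1, D = defective

Given:
- P(A) = 0.4573, P(B) = 0.5427
- P(D|A) = 0.0352, P(D|B) = 0.0645

Step 1: Find P(D)
P(D) = P(D|A)P(A) + P(D|B)P(B)
     = 0.0352 × 0.4573 + 0.0645 × 0.5427
     = 0.01609696 + 0.03500415
     = 0.05110111

Step 2: Apply Bayes' theorem
P(A|D) = P(D|A)P(A) / P(D)
       = 0.01609696 / 0.05110111
       = 0.3150


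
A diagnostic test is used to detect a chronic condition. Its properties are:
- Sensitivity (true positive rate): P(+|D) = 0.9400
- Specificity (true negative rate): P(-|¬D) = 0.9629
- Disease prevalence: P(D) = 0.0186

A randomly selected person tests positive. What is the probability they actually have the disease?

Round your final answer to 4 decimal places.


Let D = has disease, + = positive test

Given:
- P(D) = 0.0186 (prevalence)
- P(+|D) = 0.9400 (sensitivity)
- P(-|¬D) = 0.9629 (specificity)
- P(+|¬D) = 0.0371 (false positive rate = 1 - specificity)

Step 1: Find P(+)
P(+) = P(+|D)P(D) + P(+|¬D)P(¬D)
     = 0.9400 × 0.0186 + 0.0371 × 0.9814
     = 0.01748400 + 0.03640994
     = 0.05389394

Step 2: Apply Bayes' theorem for P(D|+)
P(D|+) = P(+|D)P(D) / P(+)
       = 0.01748400 / 0.05389394
       = 0.3244


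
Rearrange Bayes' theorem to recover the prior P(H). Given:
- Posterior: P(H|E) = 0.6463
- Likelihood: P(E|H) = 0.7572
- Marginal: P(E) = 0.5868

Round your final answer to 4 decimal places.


From Bayes' theorem: P(H|E) = P(E|H) × P(H) / P(E)

Rearranging for P(H):
P(H) = P(H|E) × P(E) / P(E|H)
     = 0.6463 × 0.5868 / 0.7572
     = 0.37924884 / 0.7572
     = 0.5009


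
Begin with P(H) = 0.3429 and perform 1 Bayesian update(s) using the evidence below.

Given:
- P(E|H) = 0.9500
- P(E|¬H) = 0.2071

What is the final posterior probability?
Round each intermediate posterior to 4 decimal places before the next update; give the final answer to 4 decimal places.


Sequential Bayesian updating:

Initial prior: P(H) = 0.3429

Update 1:
  P(E) = 0.9500 × 0.3429 + 0.2071 × 0.6571 = 0.32575500 + 0.13608541 = 0.46184041
  P(H|E) = 0.32575500 / 0.46184041 = 0.7053

Final posterior: 0.7053


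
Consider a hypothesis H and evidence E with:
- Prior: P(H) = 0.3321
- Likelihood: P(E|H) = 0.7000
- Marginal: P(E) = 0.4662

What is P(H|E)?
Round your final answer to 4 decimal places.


Using Bayes' theorem:

P(H|E) = P(E|H) × P(H) / P(E)
       = 0.7000 × 0.3321 / 0.4662
       = 0.23247000 / 0.4662
       = 0.4986

The evidence strengthens our belief in H.
Prior: 0.3321 → Posterior: 0.4986


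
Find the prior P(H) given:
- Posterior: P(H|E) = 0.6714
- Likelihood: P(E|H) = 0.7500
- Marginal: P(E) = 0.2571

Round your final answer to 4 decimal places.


From Bayes' theorem: P(H|E) = P(E|H) × P(H) / P(E)

Rearranging for P(H):
P(H) = P(H|E) × P(E) / P(E|H)
     = 0.6714 × 0.2571 / 0.7500
     = 0.17261694 / 0.7500
     = 0.2302


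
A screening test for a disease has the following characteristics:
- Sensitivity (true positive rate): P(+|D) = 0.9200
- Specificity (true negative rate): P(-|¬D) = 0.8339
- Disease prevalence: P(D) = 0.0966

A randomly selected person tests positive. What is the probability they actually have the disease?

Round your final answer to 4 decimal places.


Let D = has disease, + = positive test

Given:
- P(D) = 0.0966 (prevalence)
- P(+|D) = 0.9200 (sensitivity)
- P(-|¬D) = 0.8339 (specificity)
- P(+|¬D) = 0.1661 (false positive rate = 1 - specificity)

Step 1: Find P(+)
P(+) = P(+|D)P(D) + P(+|¬D)P(¬D)
     = 0.9200 × 0.0966 + 0.1661 × 0.9034
     = 0.08887200 + 0.15005474
     = 0.23892674

Step 2: Apply Bayes' theorem for P(D|+)
P(D|+) = P(+|D)P(D) / P(+)
       = 0.08887200 / 0.23892674
       = 0.3720


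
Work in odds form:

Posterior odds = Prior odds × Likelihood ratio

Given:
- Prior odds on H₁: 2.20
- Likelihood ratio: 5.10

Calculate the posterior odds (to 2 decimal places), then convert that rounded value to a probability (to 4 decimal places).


Step 1: Calculate posterior odds
Posterior odds = Prior odds × LR
               = 2.20 × 5.10
               = 11.22

Step 2: Convert to probability
P(H₁|E) = Posterior odds / (1 + Posterior odds)
       = 11.22 / (1 + 11.22)
       = 11.22 / 12.22
       = 0.9182

The evidence increased P(H₁) from 0.6875 to 0.9182.


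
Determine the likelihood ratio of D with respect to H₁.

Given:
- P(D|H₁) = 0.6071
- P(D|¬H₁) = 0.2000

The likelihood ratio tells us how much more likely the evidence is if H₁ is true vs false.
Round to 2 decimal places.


Likelihood Ratio (LR) = P(D|H₁) / P(D|¬H₁)

LR = 0.6071 / 0.2000
   = 3.04

The evidence is 3.04 times more likely if H₁ is true than if H₁ is false.
LR > 1, so observing D raises the odds in favor of H₁.


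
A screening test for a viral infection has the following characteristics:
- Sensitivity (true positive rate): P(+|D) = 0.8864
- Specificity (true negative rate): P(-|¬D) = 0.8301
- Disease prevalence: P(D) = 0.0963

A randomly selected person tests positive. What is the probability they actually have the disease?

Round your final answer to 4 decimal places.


Let D = has disease, + = positive test

Given:
- P(D) = 0.0963 (prevalence)
- P(+|D) = 0.8864 (sensitivity)
- P(-|¬D) = 0.8301 (specificity)
- P(+|¬D) = 0.1699 (false positive rate = 1 - specificity)

Step 1: Find P(+)
P(+) = P(+|D)P(D) + P(+|¬D)P(¬D)
     = 0.8864 × 0.0963 + 0.1699 × 0.9037
     = 0.08536032 + 0.15353863
     = 0.23889895

Step 2: Apply Bayes' theorem for P(D|+)
P(D|+) = P(+|D)P(D) / P(+)
       = 0.08536032 / 0.23889895
       = 0.3573


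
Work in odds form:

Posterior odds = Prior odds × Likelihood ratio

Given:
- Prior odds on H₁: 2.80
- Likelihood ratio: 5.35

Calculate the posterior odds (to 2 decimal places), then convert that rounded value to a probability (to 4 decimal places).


Step 1: Calculate posterior odds
Posterior odds = Prior odds × LR
               = 2.80 × 5.35
               = 14.98

Step 2: Convert to probability
P(H₁|E) = Posterior odds / (1 + Posterior odds)
       = 14.98 / (1 + 14.98)
       = 14.98 / 15.98
       = 0.9374

The evidence increased P(H₁) from 0.7368 to 0.9374.


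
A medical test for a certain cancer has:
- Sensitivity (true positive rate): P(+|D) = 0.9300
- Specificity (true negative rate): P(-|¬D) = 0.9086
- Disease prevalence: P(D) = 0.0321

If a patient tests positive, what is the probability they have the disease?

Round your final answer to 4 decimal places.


Let D = has disease, + = positive test

Given:
- P(D) = 0.0321 (prevalence)
- P(+|D) = 0.9300 (sensitivity)
- P(-|¬D) = 0.9086 (specificity)
- P(+|¬D) = 0.0914 (false positive rate = 1 - specificity)

Step 1: Find P(+)
P(+) = P(+|D)P(D) + P(+|¬D)P(¬D)
     = 0.9300 × 0.0321 + 0.0914 × 0.9679
     = 0.02985300 + 0.08846606
     = 0.11831906

Step 2: Apply Bayes' theorem for P(D|+)
P(D|+) = P(+|D)P(D) / P(+)
       = 0.02985300 / 0.11831906
       = 0.2523


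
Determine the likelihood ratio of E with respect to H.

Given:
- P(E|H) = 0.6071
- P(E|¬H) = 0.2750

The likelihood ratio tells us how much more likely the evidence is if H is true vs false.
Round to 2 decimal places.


Likelihood Ratio (LR) = P(E|H) / P(E|¬H)

LR = 0.6071 / 0.2750
   = 2.21

The evidence is 2.21 times more likely if H is true than if H is false.
Because LR exceeds 1, E is evidence for H.


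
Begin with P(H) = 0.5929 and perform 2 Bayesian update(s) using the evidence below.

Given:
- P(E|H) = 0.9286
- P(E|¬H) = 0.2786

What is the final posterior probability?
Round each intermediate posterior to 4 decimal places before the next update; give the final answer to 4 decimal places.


Sequential Bayesian updating:

Initial prior: P(H) = 0.5929

Update 1:
  P(E) = 0.9286 × 0.5929 + 0.2786 × 0.4071 = 0.55056694 + 0.11341806 = 0.66398500
  P(H|E) = 0.55056694 / 0.66398500 = 0.8292

Update 2:
  P(E) = 0.9286 × 0.8292 + 0.2786 × 0.1708 = 0.76999512 + 0.04758488 = 0.81758000
  P(H|E) = 0.76999512 / 0.81758000 = 0.9418

Final posterior: 0.9418


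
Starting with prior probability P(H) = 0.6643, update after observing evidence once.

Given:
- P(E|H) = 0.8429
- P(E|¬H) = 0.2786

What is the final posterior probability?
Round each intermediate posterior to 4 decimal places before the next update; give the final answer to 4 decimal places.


Sequential Bayesian updating:

Initial prior: P(H) = 0.6643

Update 1:
  P(E) = 0.8429 × 0.6643 + 0.2786 × 0.3357 = 0.55993847 + 0.09352602 = 0.65346449
  P(H|E) = 0.55993847 / 0.65346449 = 0.8569

Final posterior: 0.8569


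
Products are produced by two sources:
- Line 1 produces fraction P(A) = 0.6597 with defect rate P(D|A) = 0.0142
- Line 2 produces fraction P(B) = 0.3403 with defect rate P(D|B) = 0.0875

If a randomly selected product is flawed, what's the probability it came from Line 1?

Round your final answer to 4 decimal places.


Let A = from Line 1, D = flawed

Given:
- P(A) = 0.6597, P(B) = 0.3403
- P(D|A) = 0.0142, P(D|B) = 0.0875

Step 1: Find P(D)
P(D) = P(D|A)P(A) + P(D|B)P(B)
     = 0.0142 × 0.6597 + 0.0875 × 0.3403
     = 0.00936774 + 0.02977625
     = 0.03914399

Step 2: Apply Bayes' theorem
P(A|D) = P(D|A)P(A) / P(D)
       = 0.00936774 / 0.03914399
       = 0.2393


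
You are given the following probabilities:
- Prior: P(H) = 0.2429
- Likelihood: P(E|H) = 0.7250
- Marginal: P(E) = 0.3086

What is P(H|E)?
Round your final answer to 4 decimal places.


Using Bayes' theorem:

P(H|E) = P(E|H) × P(H) / P(E)
       = 0.7250 × 0.2429 / 0.3086
       = 0.17610250 / 0.3086
       = 0.5706

The evidence strengthens our belief in H.
Prior: 0.2429 → Posterior: 0.5706


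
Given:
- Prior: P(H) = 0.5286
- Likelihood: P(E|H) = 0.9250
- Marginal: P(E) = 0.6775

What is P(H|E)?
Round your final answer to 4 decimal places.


Using Bayes' theorem:

P(H|E) = P(E|H) × P(H) / P(E)
       = 0.9250 × 0.5286 / 0.6775
       = 0.48895500 / 0.6775
       = 0.7217

The evidence strengthens our belief in H.
Prior: 0.5286 → Posterior: 0.7217


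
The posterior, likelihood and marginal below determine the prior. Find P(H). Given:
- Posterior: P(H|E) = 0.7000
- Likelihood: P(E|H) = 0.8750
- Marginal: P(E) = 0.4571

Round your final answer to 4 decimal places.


From Bayes' theorem: P(H|E) = P(E|H) × P(H) / P(E)

Rearranging for P(H):
P(H) = P(H|E) × P(E) / P(E|H)
     = 0.7000 × 0.4571 / 0.8750
     = 0.31997000 / 0.8750
     = 0.3657


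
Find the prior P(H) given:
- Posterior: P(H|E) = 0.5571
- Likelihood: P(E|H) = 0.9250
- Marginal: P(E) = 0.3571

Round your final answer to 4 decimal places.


From Bayes' theorem: P(H|E) = P(E|H) × P(H) / P(E)

Rearranging for P(H):
P(H) = P(H|E) × P(E) / P(E|H)
     = 0.5571 × 0.3571 / 0.9250
     = 0.19894041 / 0.9250
     = 0.2151


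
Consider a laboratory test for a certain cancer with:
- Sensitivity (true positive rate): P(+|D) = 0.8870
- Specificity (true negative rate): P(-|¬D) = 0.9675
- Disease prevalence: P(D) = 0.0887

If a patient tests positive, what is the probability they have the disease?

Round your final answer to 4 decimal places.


Let D = has disease, + = positive test

Given:
- P(D) = 0.0887 (prevalence)
- P(+|D) = 0.8870 (sensitivity)
- P(-|¬D) = 0.9675 (specificity)
- P(+|¬D) = 0.0325 (false positive rate = 1 - specificity)

Step 1: Find P(+)
P(+) = P(+|D)P(D) + P(+|¬D)P(¬D)
     = 0.8870 × 0.0887 + 0.0325 × 0.9113
     = 0.07867690 + 0.02961725
     = 0.10829415

Step 2: Apply Bayes' theorem for P(D|+)
P(D|+) = P(+|D)P(D) / P(+)
       = 0.07867690 / 0.10829415
       = 0.7265


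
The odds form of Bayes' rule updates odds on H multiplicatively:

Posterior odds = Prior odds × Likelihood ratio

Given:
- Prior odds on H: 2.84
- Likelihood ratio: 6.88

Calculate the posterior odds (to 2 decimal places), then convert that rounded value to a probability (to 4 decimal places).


Step 1: Calculate posterior odds
Posterior odds = Prior odds × LR
               = 2.84 × 6.88
               = 19.54

Step 2: Convert to probability
P(H|E) = Posterior odds / (1 + Posterior odds)
       = 19.54 / (1 + 19.54)
       = 19.54 / 20.54
       = 0.9513

The evidence increased P(H) from 0.7396 to 0.9513.


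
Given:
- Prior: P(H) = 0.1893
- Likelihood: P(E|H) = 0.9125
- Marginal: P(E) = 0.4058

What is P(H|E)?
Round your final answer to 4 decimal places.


Using Bayes' theorem:

P(H|E) = P(E|H) × P(H) / P(E)
       = 0.9125 × 0.1893 / 0.4058
       = 0.17273625 / 0.4058
       = 0.4257

The evidence strengthens our belief in H.
Prior: 0.1893 → Posterior: 0.4257


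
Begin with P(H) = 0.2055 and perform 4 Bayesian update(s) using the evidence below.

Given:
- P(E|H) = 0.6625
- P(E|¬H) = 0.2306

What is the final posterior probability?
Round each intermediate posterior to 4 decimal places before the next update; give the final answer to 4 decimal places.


Sequential Bayesian updating:

Initial prior: P(H) = 0.2055

Update 1:
  P(E) = 0.6625 × 0.2055 + 0.2306 × 0.7945 = 0.13614375 + 0.18321170 = 0.31935545
  P(H|E) = 0.13614375 / 0.31935545 = 0.4263

Update 2:
  P(E) = 0.6625 × 0.4263 + 0.2306 × 0.5737 = 0.28242375 + 0.13229522 = 0.41471897
  P(H|E) = 0.28242375 / 0.41471897 = 0.6810

Update 3:
  P(E) = 0.6625 × 0.6810 + 0.2306 × 0.3190 = 0.45116250 + 0.07356140 = 0.52472390
  P(H|E) = 0.45116250 / 0.52472390 = 0.8598

Update 4:
  P(E) = 0.6625 × 0.8598 + 0.2306 × 0.1402 = 0.56961750 + 0.03233012 = 0.60194762
  P(H|E) = 0.56961750 / 0.60194762 = 0.9463

Final posterior: 0.9463


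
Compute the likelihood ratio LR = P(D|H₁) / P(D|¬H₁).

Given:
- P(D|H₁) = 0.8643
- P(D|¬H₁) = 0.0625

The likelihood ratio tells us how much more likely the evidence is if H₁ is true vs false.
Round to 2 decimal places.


Likelihood Ratio (LR) = P(D|H₁) / P(D|¬H₁)

LR = 0.8643 / 0.0625
   = 13.83

The evidence is 13.83 times more likely if H₁ is true than if H₁ is false.
Since LR > 1, the evidence supports H₁ over ¬H₁.


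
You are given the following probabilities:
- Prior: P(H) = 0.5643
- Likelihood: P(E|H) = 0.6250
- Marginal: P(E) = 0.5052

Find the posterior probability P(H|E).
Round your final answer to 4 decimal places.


Using Bayes' theorem:

P(H|E) = P(E|H) × P(H) / P(E)
       = 0.6250 × 0.5643 / 0.5052
       = 0.35268750 / 0.5052
       = 0.6981

The evidence strengthens our belief in H.
Prior: 0.5643 → Posterior: 0.6981


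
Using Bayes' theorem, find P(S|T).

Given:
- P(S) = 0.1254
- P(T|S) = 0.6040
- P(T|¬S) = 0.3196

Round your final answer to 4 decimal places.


Bayes' theorem: P(S|T) = P(T|S) × P(S) / P(T)

Step 1: Calculate P(T) using law of total probability
P(T) = P(T|S)P(S) + P(T|¬S)P(¬S)
     = 0.6040 × 0.1254 + 0.3196 × 0.8746
     = 0.07574160 + 0.27952216
     = 0.35526376

Step 2: Apply Bayes' theorem
P(S|T) = P(T|S) × P(S) / P(T)
       = 0.07574160 / 0.35526376
       = 0.2132


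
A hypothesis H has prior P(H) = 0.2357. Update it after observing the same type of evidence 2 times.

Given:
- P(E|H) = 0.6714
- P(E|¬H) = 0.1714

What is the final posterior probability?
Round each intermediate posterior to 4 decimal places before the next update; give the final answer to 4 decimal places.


Sequential Bayesian updating:

Initial prior: P(H) = 0.2357

Update 1:
  P(E) = 0.6714 × 0.2357 + 0.1714 × 0.7643 = 0.15824898 + 0.13100102 = 0.28925000
  P(H|E) = 0.15824898 / 0.28925000 = 0.5471

Update 2:
  P(E) = 0.6714 × 0.5471 + 0.1714 × 0.4529 = 0.36732294 + 0.07762706 = 0.44495000
  P(H|E) = 0.36732294 / 0.44495000 = 0.8255

Final posterior: 0.8255


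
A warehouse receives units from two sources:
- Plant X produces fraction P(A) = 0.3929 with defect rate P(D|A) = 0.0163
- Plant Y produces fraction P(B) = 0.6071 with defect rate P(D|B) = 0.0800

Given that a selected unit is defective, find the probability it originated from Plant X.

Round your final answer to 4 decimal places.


Let A = from Plant X, D = defective

Given:
- P(A) = 0.3929, P(B) = 0.6071
- P(D|A) = 0.0163, P(D|B) = 0.0800

Step 1: Find P(D)
P(D) = P(D|A)P(A) + P(D|B)P(B)
     = 0.0163 × 0.3929 + 0.0800 × 0.6071
     = 0.00640427 + 0.04856800
     = 0.05497227

Step 2: Apply Bayes' theorem
P(A|D) = P(D|A)P(A) / P(D)
       = 0.00640427 / 0.05497227
       = 0.1165


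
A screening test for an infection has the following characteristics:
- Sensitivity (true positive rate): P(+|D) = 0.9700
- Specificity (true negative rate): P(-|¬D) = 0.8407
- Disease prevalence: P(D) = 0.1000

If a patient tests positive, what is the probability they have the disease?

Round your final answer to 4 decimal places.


Let D = has disease, + = positive test

Given:
- P(D) = 0.1000 (prevalence)
- P(+|D) = 0.9700 (sensitivity)
- P(-|¬D) = 0.8407 (specificity)
- P(+|¬D) = 0.1593 (false positive rate = 1 - specificity)

Step 1: Find P(+)
P(+) = P(+|D)P(D) + P(+|¬D)P(¬D)
     = 0.9700 × 0.1000 + 0.1593 × 0.9000
     = 0.09700000 + 0.14337000
     = 0.24037000

Step 2: Apply Bayes' theorem for P(D|+)
P(D|+) = P(+|D)P(D) / P(+)
       = 0.09700000 / 0.24037000
       = 0.4035


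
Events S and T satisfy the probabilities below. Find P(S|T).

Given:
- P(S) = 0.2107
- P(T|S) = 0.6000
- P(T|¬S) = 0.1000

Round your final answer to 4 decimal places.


Bayes' theorem: P(S|T) = P(T|S) × P(S) / P(T)

Step 1: Calculate P(T) using law of total probability
P(T) = P(T|S)P(S) + P(T|¬S)P(¬S)
     = 0.6000 × 0.2107 + 0.1000 × 0.7893
     = 0.12642000 + 0.07893000
     = 0.20535000

Step 2: Apply Bayes' theorem
P(S|T) = P(T|S) × P(S) / P(T)
       = 0.12642000 / 0.20535000
       = 0.6156


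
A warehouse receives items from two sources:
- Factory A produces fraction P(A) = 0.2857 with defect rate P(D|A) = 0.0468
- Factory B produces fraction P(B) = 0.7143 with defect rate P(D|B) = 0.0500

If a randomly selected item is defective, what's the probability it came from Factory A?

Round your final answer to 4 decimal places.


Let A = from Factory A, D = defective

Given:
- P(A) = 0.2857, P(B) = 0.7143
- P(D|A) = 0.0468, P(D|B) = 0.0500

Step 1: Find P(D)
P(D) = P(D|A)P(A) + P(D|B)P(B)
     = 0.0468 × 0.2857 + 0.0500 × 0.7143
     = 0.01337076 + 0.03571500
     = 0.04908576

Step 2: Apply Bayes' theorem
P(A|D) = P(D|A)P(A) / P(D)
       = 0.01337076 / 0.04908576
       = 0.2724


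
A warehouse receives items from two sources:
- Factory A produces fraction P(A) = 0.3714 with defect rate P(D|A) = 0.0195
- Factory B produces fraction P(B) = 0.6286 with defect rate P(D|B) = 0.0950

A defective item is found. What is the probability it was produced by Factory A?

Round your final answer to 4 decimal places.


Let A = from Factory A, D = defective

Given:
- P(A) = 0.3714, P(B) = 0.6286
- P(D|A) = 0.0195, P(D|B) = 0.0950

Step 1: Find P(D)
P(D) = P(D|A)P(A) + P(D|B)P(B)
     = 0.0195 × 0.3714 + 0.0950 × 0.6286
     = 0.00724230 + 0.05971700
     = 0.06695930

Step 2: Apply Bayes' theorem
P(A|D) = P(D|A)P(A) / P(D)
       = 0.00724230 / 0.06695930
       = 0.1082


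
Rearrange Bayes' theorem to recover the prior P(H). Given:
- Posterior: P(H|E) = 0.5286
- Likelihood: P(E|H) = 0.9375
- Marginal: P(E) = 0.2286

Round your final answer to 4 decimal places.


From Bayes' theorem: P(H|E) = P(E|H) × P(H) / P(E)

Rearranging for P(H):
P(H) = P(H|E) × P(E) / P(E|H)
     = 0.5286 × 0.2286 / 0.9375
     = 0.12083796 / 0.9375
     = 0.1289


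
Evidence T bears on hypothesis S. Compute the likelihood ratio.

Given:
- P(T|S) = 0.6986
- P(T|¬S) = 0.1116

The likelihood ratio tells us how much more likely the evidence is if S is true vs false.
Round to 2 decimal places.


Likelihood Ratio (LR) = P(T|S) / P(T|¬S)

LR = 0.6986 / 0.1116
   = 6.26

The evidence is 6.26 times more likely if S is true than if S is false.
Since LR > 1, the evidence supports S over ¬S.


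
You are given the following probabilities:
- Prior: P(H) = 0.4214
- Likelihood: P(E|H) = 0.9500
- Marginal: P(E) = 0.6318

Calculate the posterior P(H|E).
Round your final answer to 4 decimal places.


Using Bayes' theorem:

P(H|E) = P(E|H) × P(H) / P(E)
       = 0.9500 × 0.4214 / 0.6318
       = 0.40033000 / 0.6318
       = 0.6336

The evidence strengthens our belief in H.
Prior: 0.4214 → Posterior: 0.6336


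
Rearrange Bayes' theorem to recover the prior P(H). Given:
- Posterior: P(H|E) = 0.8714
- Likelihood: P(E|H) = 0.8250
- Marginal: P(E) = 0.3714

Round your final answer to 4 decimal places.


From Bayes' theorem: P(H|E) = P(E|H) × P(H) / P(E)

Rearranging for P(H):
P(H) = P(H|E) × P(E) / P(E|H)
     = 0.8714 × 0.3714 / 0.8250
     = 0.32363796 / 0.8250
     = 0.3923


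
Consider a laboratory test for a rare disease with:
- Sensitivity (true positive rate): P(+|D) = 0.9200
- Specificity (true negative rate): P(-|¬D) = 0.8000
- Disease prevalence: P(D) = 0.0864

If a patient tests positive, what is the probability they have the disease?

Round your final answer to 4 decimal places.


Let D = has disease, + = positive test

Given:
- P(D) = 0.0864 (prevalence)
- P(+|D) = 0.9200 (sensitivity)
- P(-|¬D) = 0.8000 (specificity)
- P(+|¬D) = 0.2000 (false positive rate = 1 - specificity)

Step 1: Find P(+)
P(+) = P(+|D)P(D) + P(+|¬D)P(¬D)
     = 0.9200 × 0.0864 + 0.2000 × 0.9136
     = 0.07948800 + 0.18272000
     = 0.26220800

Step 2: Apply Bayes' theorem for P(D|+)
P(D|+) = P(+|D)P(D) / P(+)
       = 0.07948800 / 0.26220800
       = 0.3031


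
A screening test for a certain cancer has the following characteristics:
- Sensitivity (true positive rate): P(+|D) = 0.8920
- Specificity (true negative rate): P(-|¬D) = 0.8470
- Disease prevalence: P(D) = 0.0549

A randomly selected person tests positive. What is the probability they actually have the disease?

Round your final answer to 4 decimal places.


Let D = has disease, + = positive test

Given:
- P(D) = 0.0549 (prevalence)
- P(+|D) = 0.8920 (sensitivity)
- P(-|¬D) = 0.8470 (specificity)
- P(+|¬D) = 0.1530 (false positive rate = 1 - specificity)

Step 1: Find P(+)
P(+) = P(+|D)P(D) + P(+|¬D)P(¬D)
     = 0.8920 × 0.0549 + 0.1530 × 0.9451
     = 0.04897080 + 0.14460030
     = 0.19357110

Step 2: Apply Bayes' theorem for P(D|+)
P(D|+) = P(+|D)P(D) / P(+)
       = 0.04897080 / 0.19357110
       = 0.2530


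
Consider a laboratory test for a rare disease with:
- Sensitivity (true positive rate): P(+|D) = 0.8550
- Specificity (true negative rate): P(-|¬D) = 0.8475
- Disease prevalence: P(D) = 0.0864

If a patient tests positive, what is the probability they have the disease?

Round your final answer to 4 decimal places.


Let D = has disease, + = positive test

Given:
- P(D) = 0.0864 (prevalence)
- P(+|D) = 0.8550 (sensitivity)
- P(-|¬D) = 0.8475 (specificity)
- P(+|¬D) = 0.1525 (false positive rate = 1 - specificity)

Step 1: Find P(+)
P(+) = P(+|D)P(D) + P(+|¬D)P(¬D)
     = 0.8550 × 0.0864 + 0.1525 × 0.9136
     = 0.07387200 + 0.13932400
     = 0.21319600

Step 2: Apply Bayes' theorem for P(D|+)
P(D|+) = P(+|D)P(D) / P(+)
       = 0.07387200 / 0.21319600
       = 0.3465


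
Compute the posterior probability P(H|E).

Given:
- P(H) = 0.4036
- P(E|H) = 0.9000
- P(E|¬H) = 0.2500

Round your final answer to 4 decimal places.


Bayes' theorem: P(H|E) = P(E|H) × P(H) / P(E)

Step 1: Calculate P(E) using law of total probability
P(E) = P(E|H)P(H) + P(E|¬H)P(¬H)
     = 0.9000 × 0.4036 + 0.2500 × 0.5964
     = 0.36324000 + 0.14910000
     = 0.51234000

Step 2: Apply Bayes' theorem
P(H|E) = P(E|H) × P(H) / P(E)
       = 0.36324000 / 0.51234000
       = 0.7090


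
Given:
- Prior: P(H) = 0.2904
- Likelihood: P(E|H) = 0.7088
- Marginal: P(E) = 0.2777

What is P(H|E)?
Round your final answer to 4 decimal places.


Using Bayes' theorem:

P(H|E) = P(E|H) × P(H) / P(E)
       = 0.7088 × 0.2904 / 0.2777
       = 0.20583552 / 0.2777
       = 0.7412

The evidence strengthens our belief in H.
Prior: 0.2904 → Posterior: 0.7412


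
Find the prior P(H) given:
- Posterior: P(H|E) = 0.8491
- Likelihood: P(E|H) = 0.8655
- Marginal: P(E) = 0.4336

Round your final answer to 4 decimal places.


From Bayes' theorem: P(H|E) = P(E|H) × P(H) / P(E)

Rearranging for P(H):
P(H) = P(H|E) × P(E) / P(E|H)
     = 0.8491 × 0.4336 / 0.8655
     = 0.36816976 / 0.8655
     = 0.4254


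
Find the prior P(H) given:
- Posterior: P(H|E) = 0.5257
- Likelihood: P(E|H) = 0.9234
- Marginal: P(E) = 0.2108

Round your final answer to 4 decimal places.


From Bayes' theorem: P(H|E) = P(E|H) × P(H) / P(E)

Rearranging for P(H):
P(H) = P(H|E) × P(E) / P(E|H)
     = 0.5257 × 0.2108 / 0.9234
     = 0.11081756 / 0.9234
     = 0.1200


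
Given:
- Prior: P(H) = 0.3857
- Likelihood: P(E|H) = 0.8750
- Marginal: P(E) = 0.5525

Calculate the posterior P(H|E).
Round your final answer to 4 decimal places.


Using Bayes' theorem:

P(H|E) = P(E|H) × P(H) / P(E)
       = 0.8750 × 0.3857 / 0.5525
       = 0.33748750 / 0.5525
       = 0.6108

The evidence strengthens our belief in H.
Prior: 0.3857 → Posterior: 0.6108


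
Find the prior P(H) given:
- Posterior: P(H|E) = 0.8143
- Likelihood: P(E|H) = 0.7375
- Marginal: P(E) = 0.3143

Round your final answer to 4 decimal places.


From Bayes' theorem: P(H|E) = P(E|H) × P(H) / P(E)

Rearranging for P(H):
P(H) = P(H|E) × P(E) / P(E|H)
     = 0.8143 × 0.3143 / 0.7375
     = 0.25593449 / 0.7375
     = 0.3470


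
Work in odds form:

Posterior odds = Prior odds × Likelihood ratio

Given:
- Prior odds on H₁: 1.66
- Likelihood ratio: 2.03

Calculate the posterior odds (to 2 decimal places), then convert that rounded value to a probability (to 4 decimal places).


Step 1: Calculate posterior odds
Posterior odds = Prior odds × LR
               = 1.66 × 2.03
               = 3.37

Step 2: Convert to probability
P(H₁|E) = Posterior odds / (1 + Posterior odds)
       = 3.37 / (1 + 3.37)
       = 3.37 / 4.37
       = 0.7712

The evidence increased P(H₁) from 0.6241 to 0.7712.


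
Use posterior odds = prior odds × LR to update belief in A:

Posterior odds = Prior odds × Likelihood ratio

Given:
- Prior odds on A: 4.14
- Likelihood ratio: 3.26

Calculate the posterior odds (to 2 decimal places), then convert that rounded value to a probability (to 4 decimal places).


Step 1: Calculate posterior odds
Posterior odds = Prior odds × LR
               = 4.14 × 3.26
               = 13.50

Step 2: Convert to probability
P(A|E) = Posterior odds / (1 + Posterior odds)
       = 13.50 / (1 + 13.50)
       = 13.50 / 14.50
       = 0.9310

The evidence increased P(A) from 0.8054 to 0.9310.


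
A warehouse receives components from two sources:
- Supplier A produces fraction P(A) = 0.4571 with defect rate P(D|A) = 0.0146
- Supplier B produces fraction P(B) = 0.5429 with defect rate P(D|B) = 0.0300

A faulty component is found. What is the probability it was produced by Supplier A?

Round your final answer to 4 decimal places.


Let A = from Supplier A, D = faulty

Given:
- P(A) = 0.4571, P(B) = 0.5429
- P(D|A) = 0.0146, P(D|B) = 0.0300

Step 1: Find P(D)
P(D) = P(D|A)P(A) + P(D|B)P(B)
     = 0.0146 × 0.4571 + 0.0300 × 0.5429
     = 0.00667366 + 0.01628700
     = 0.02296066

Step 2: Apply Bayes' theorem
P(A|D) = P(D|A)P(A) / P(D)
       = 0.00667366 / 0.02296066
       = 0.2907


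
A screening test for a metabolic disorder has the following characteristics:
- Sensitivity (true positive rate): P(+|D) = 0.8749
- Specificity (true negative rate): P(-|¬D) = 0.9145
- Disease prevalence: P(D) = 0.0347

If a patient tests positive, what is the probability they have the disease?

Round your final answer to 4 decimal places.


Let D = has disease, + = positive test

Given:
- P(D) = 0.0347 (prevalence)
- P(+|D) = 0.8749 (sensitivity)
- P(-|¬D) = 0.9145 (specificity)
- P(+|¬D) = 0.0855 (false positive rate = 1 - specificity)

Step 1: Find P(+)
P(+) = P(+|D)P(D) + P(+|¬D)P(¬D)
     = 0.8749 × 0.0347 + 0.0855 × 0.9653
     = 0.03035903 + 0.08253315
     = 0.11289218

Step 2: Apply Bayes' theorem for P(D|+)
P(D|+) = P(+|D)P(D) / P(+)
       = 0.03035903 / 0.11289218
       = 0.2689


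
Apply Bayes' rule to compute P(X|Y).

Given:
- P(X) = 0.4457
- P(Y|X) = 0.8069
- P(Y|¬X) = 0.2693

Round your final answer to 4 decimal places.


Bayes' theorem: P(X|Y) = P(Y|X) × P(X) / P(Y)

Step 1: Calculate P(Y) using law of total probability
P(Y) = P(Y|X)P(X) + P(Y|¬X)P(¬X)
     = 0.8069 × 0.4457 + 0.2693 × 0.5543
     = 0.35963533 + 0.14927299
     = 0.50890832

Step 2: Apply Bayes' theorem
P(X|Y) = P(Y|X) × P(X) / P(Y)
       = 0.35963533 / 0.50890832
       = 0.7067


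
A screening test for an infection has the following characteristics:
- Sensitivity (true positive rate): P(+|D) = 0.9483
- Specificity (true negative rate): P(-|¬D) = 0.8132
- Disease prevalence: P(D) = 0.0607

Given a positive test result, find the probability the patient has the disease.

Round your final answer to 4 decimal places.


Let D = has disease, + = positive test

Given:
- P(D) = 0.0607 (prevalence)
- P(+|D) = 0.9483 (sensitivity)
- P(-|¬D) = 0.8132 (specificity)
- P(+|¬D) = 0.1868 (false positive rate = 1 - specificity)

Step 1: Find P(+)
P(+) = P(+|D)P(D) + P(+|¬D)P(¬D)
     = 0.9483 × 0.0607 + 0.1868 × 0.9393
     = 0.05756181 + 0.17546124
     = 0.23302305

Step 2: Apply Bayes' theorem for P(D|+)
P(D|+) = P(+|D)P(D) / P(+)
       = 0.05756181 / 0.23302305
       = 0.2470


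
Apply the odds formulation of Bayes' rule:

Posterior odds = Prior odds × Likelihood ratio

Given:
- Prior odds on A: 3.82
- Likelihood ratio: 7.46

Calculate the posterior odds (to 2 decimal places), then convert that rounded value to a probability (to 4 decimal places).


Step 1: Calculate posterior odds
Posterior odds = Prior odds × LR
               = 3.82 × 7.46
               = 28.50

Step 2: Convert to probability
P(A|E) = Posterior odds / (1 + Posterior odds)
       = 28.50 / (1 + 28.50)
       = 28.50 / 29.50
       = 0.9661

The evidence increased P(A) from 0.7925 to 0.9661.


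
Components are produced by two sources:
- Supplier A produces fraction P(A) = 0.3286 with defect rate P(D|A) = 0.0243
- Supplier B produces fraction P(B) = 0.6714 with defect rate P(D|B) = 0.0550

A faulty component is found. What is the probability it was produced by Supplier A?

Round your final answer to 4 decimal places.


Let A = from Supplier A, D = faulty

Given:
- P(A) = 0.3286, P(B) = 0.6714
- P(D|A) = 0.0243, P(D|B) = 0.0550

Step 1: Find P(D)
P(D) = P(D|A)P(A) + P(D|B)P(B)
     = 0.0243 × 0.3286 + 0.0550 × 0.6714
     = 0.00798498 + 0.03692700
     = 0.04491198

Step 2: Apply Bayes' theorem
P(A|D) = P(D|A)P(A) / P(D)
       = 0.00798498 / 0.04491198
       = 0.1778


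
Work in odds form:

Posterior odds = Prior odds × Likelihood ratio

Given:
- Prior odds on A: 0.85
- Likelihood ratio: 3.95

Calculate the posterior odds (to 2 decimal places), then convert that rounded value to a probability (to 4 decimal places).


Step 1: Calculate posterior odds
Posterior odds = Prior odds × LR
               = 0.85 × 3.95
               = 3.36

Step 2: Convert to probability
P(A|E) = Posterior odds / (1 + Posterior odds)
       = 3.36 / (1 + 3.36)
       = 3.36 / 4.36
       = 0.7706

The evidence increased P(A) from 0.4595 to 0.7706.


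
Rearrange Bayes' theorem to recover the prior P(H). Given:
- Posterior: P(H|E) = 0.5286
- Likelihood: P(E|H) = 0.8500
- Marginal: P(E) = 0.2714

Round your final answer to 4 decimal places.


From Bayes' theorem: P(H|E) = P(E|H) × P(H) / P(E)

Rearranging for P(H):
P(H) = P(H|E) × P(E) / P(E|H)
     = 0.5286 × 0.2714 / 0.8500
     = 0.14346204 / 0.8500
     = 0.1688


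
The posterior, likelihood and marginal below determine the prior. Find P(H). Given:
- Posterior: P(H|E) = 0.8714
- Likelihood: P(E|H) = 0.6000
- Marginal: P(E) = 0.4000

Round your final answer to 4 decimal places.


From Bayes' theorem: P(H|E) = P(E|H) × P(H) / P(E)

Rearranging for P(H):
P(H) = P(H|E) × P(E) / P(E|H)
     = 0.8714 × 0.4000 / 0.6000
     = 0.34856000 / 0.6000
     = 0.5809


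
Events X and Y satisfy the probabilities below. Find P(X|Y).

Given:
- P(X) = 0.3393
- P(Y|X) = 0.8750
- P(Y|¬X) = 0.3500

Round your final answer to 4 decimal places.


Bayes' theorem: P(X|Y) = P(Y|X) × P(X) / P(Y)

Step 1: Calculate P(Y) using law of total probability
P(Y) = P(Y|X)P(X) + P(Y|¬X)P(¬X)
     = 0.8750 × 0.3393 + 0.3500 × 0.6607
     = 0.29688750 + 0.23124500
     = 0.52813250

Step 2: Apply Bayes' theorem
P(X|Y) = P(Y|X) × P(X) / P(Y)
       = 0.29688750 / 0.52813250
       = 0.5621


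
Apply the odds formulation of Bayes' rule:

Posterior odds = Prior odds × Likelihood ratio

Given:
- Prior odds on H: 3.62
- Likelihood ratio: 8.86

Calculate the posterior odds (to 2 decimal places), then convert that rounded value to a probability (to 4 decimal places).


Step 1: Calculate posterior odds
Posterior odds = Prior odds × LR
               = 3.62 × 8.86
               = 32.07

Step 2: Convert to probability
P(H|E) = Posterior odds / (1 + Posterior odds)
       = 32.07 / (1 + 32.07)
       = 32.07 / 33.07
       = 0.9698

The evidence increased P(H) from 0.7835 to 0.9698.


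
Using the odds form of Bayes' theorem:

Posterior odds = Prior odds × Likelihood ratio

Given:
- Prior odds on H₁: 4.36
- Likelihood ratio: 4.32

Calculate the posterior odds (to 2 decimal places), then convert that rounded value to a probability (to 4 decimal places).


Step 1: Calculate posterior odds
Posterior odds = Prior odds × LR
               = 4.36 × 4.32
               = 18.84

Step 2: Convert to probability
P(H₁|E) = Posterior odds / (1 + Posterior odds)
       = 18.84 / (1 + 18.84)
       = 18.84 / 19.84
       = 0.9496

The evidence increased P(H₁) from 0.8134 to 0.9496.


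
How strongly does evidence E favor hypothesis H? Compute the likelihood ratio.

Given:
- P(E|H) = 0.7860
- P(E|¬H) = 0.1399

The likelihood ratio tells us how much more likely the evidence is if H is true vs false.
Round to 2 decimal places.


Likelihood Ratio (LR) = P(E|H) / P(E|¬H)

LR = 0.7860 / 0.1399
   = 5.62

The evidence is 5.62 times more likely if H is true than if H is false.
Since LR > 1, the evidence supports H over ¬H.


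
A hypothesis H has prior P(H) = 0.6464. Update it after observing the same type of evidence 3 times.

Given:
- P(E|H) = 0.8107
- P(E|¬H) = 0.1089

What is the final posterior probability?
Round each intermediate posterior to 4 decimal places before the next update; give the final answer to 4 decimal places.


Sequential Bayesian updating:

Initial prior: P(H) = 0.6464

Update 1:
  P(E) = 0.8107 × 0.6464 + 0.1089 × 0.3536 = 0.52403648 + 0.03850704 = 0.56254352
  P(H|E) = 0.52403648 / 0.56254352 = 0.9315

Update 2:
  P(E) = 0.8107 × 0.9315 + 0.1089 × 0.0685 = 0.75516705 + 0.00745965 = 0.76262670
  P(H|E) = 0.75516705 / 0.76262670 = 0.9902

Update 3:
  P(E) = 0.8107 × 0.9902 + 0.1089 × 0.0098 = 0.80275514 + 0.00106722 = 0.80382236
  P(H|E) = 0.80275514 / 0.80382236 = 0.9987

Final posterior: 0.9987


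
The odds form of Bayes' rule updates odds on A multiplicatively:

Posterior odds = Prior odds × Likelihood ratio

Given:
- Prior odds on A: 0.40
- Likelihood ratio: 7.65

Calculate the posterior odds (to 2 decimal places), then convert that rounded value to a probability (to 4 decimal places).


Step 1: Calculate posterior odds
Posterior odds = Prior odds × LR
               = 0.40 × 7.65
               = 3.06

Step 2: Convert to probability
P(A|E) = Posterior odds / (1 + Posterior odds)
       = 3.06 / (1 + 3.06)
       = 3.06 / 4.06
       = 0.7537

The evidence increased P(A) from 0.2857 to 0.7537.


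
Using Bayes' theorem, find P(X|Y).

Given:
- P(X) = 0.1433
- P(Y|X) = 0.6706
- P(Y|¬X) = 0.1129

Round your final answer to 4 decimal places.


Bayes' theorem: P(X|Y) = P(Y|X) × P(X) / P(Y)

Step 1: Calculate P(Y) using law of total probability
P(Y) = P(Y|X)P(X) + P(Y|¬X)P(¬X)
     = 0.6706 × 0.1433 + 0.1129 × 0.8567
     = 0.09609698 + 0.09672143
     = 0.19281841

Step 2: Apply Bayes' theorem
P(X|Y) = P(Y|X) × P(X) / P(Y)
       = 0.09609698 / 0.19281841
       = 0.4984


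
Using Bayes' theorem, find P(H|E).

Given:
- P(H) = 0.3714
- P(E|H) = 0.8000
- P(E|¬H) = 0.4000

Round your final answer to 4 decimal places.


Bayes' theorem: P(H|E) = P(E|H) × P(H) / P(E)

Step 1: Calculate P(E) using law of total probability
P(E) = P(E|H)P(H) + P(E|¬H)P(¬H)
     = 0.8000 × 0.3714 + 0.4000 × 0.6286
     = 0.29712000 + 0.25144000
     = 0.54856000

Step 2: Apply Bayes' theorem
P(H|E) = P(E|H) × P(H) / P(E)
       = 0.29712000 / 0.54856000
       = 0.5416


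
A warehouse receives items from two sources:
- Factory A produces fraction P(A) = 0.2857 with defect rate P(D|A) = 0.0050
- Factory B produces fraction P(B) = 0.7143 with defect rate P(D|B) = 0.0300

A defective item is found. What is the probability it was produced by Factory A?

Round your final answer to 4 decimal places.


Let A = from Factory A, D = defective

Given:
- P(A) = 0.2857, P(B) = 0.7143
- P(D|A) = 0.0050, P(D|B) = 0.0300

Step 1: Find P(D)
P(D) = P(D|A)P(A) + P(D|B)P(B)
     = 0.0050 × 0.2857 + 0.0300 × 0.7143
     = 0.00142850 + 0.02142900
     = 0.02285750

Step 2: Apply Bayes' theorem
P(A|D) = P(D|A)P(A) / P(D)
       = 0.00142850 / 0.02285750
       = 0.0625


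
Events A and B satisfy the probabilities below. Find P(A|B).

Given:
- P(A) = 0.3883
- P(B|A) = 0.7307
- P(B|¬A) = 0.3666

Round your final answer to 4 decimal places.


Bayes' theorem: P(A|B) = P(B|A) × P(A) / P(B)

Step 1: Calculate P(B) using law of total probability
P(B) = P(B|A)P(A) + P(B|¬A)P(¬A)
     = 0.7307 × 0.3883 + 0.3666 × 0.6117
     = 0.28373081 + 0.22424922
     = 0.50798003

Step 2: Apply Bayes' theorem
P(A|B) = P(B|A) × P(A) / P(B)
       = 0.28373081 / 0.50798003
       = 0.5585


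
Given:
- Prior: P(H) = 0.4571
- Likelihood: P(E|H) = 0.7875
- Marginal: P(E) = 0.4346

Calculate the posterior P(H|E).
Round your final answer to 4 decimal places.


Using Bayes' theorem:

P(H|E) = P(E|H) × P(H) / P(E)
       = 0.7875 × 0.4571 / 0.4346
       = 0.35996625 / 0.4346
       = 0.8283

The evidence strengthens our belief in H.
Prior: 0.4571 → Posterior: 0.8283


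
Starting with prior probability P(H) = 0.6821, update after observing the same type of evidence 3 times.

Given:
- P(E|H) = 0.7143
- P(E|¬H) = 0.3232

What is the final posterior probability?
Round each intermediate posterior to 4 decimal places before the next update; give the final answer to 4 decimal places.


Sequential Bayesian updating:

Initial prior: P(H) = 0.6821

Update 1:
  P(E) = 0.7143 × 0.6821 + 0.3232 × 0.3179 = 0.48722403 + 0.10274528 = 0.58996931
  P(H|E) = 0.48722403 / 0.58996931 = 0.8258

Update 2:
  P(E) = 0.7143 × 0.8258 + 0.3232 × 0.1742 = 0.58986894 + 0.05630144 = 0.64617038
  P(H|E) = 0.58986894 / 0.64617038 = 0.9129

Update 3:
  P(E) = 0.7143 × 0.9129 + 0.3232 × 0.0871 = 0.65208447 + 0.02815072 = 0.68023519
  P(H|E) = 0.65208447 / 0.68023519 = 0.9586

Final posterior: 0.9586


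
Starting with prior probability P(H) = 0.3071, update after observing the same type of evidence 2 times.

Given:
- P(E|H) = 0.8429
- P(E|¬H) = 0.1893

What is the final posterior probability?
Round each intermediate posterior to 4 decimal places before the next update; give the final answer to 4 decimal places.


Sequential Bayesian updating:

Initial prior: P(H) = 0.3071

Update 1:
  P(E) = 0.8429 × 0.3071 + 0.1893 × 0.6929 = 0.25885459 + 0.13116597 = 0.39002056
  P(H|E) = 0.25885459 / 0.39002056 = 0.6637

Update 2:
  P(E) = 0.8429 × 0.6637 + 0.1893 × 0.3363 = 0.55943273 + 0.06366159 = 0.62309432
  P(H|E) = 0.55943273 / 0.62309432 = 0.8978

Final posterior: 0.8978
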